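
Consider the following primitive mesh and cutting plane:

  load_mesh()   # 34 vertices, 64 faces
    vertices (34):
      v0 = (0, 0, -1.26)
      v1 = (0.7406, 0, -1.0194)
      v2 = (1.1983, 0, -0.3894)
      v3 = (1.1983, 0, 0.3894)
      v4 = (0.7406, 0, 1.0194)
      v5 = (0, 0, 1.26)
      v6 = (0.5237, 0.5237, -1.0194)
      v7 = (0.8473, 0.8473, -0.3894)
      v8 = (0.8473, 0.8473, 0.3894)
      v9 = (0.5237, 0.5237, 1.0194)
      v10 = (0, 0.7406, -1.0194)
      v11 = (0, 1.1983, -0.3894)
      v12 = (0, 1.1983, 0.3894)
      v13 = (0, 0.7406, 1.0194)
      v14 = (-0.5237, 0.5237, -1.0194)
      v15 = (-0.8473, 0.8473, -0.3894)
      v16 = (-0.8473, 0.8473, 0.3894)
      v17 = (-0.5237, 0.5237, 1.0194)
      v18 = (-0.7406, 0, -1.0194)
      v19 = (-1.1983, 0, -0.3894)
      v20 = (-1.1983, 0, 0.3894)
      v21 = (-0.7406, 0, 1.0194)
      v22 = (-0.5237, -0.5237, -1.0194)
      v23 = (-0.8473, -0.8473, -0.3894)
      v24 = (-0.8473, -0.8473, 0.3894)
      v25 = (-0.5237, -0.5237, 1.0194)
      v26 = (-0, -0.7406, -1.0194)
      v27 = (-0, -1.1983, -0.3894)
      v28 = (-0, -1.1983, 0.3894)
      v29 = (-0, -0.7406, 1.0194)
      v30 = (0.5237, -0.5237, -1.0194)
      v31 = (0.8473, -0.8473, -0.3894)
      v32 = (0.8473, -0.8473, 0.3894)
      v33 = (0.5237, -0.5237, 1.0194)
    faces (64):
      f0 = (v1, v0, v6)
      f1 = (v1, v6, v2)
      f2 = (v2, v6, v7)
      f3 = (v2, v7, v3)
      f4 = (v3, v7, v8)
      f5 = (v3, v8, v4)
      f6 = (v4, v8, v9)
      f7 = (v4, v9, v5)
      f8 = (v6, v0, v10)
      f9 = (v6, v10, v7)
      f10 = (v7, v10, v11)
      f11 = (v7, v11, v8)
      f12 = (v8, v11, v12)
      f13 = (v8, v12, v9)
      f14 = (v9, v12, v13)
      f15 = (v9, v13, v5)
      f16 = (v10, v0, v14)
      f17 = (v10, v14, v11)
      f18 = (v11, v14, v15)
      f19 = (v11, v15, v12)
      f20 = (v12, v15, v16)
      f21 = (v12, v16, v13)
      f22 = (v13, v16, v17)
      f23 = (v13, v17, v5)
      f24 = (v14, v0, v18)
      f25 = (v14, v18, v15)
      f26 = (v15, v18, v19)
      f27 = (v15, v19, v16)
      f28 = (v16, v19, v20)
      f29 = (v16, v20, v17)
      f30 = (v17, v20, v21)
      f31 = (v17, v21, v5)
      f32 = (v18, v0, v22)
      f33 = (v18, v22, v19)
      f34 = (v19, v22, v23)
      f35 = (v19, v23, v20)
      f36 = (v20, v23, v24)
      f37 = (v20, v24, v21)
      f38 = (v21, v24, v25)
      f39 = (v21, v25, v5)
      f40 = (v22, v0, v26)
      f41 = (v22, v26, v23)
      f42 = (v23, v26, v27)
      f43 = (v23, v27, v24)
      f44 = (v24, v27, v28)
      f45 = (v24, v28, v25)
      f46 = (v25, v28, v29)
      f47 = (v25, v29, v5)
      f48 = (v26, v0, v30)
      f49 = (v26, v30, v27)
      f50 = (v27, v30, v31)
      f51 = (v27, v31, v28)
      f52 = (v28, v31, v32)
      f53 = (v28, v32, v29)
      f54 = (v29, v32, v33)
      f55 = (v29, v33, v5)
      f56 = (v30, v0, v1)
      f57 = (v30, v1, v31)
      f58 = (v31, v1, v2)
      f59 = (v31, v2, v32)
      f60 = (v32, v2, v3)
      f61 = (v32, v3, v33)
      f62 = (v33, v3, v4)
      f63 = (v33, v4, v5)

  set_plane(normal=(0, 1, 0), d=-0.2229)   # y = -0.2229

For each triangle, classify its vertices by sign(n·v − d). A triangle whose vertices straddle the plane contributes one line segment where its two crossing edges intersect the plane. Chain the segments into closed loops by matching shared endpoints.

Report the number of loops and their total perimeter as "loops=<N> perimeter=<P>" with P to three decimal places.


loops=1 perimeter=7.361

Straddling triangles (20 of 64):
  (v18,v0,v22) [++-] → (-0.2229, -0.2229, -1.15759)–(-0.648282, -0.2229, -1.0194)  len=0.4473
  (v18,v22,v19) [+-+] → (-0.648282, -0.2229, -1.0194)–(-0.911173, -0.2229, -0.657544)  len=0.4473
  (v19,v22,v23) [+--] → (-0.911173, -0.2229, -0.657544)–(-1.10596, -0.2229, -0.3894)  len=0.3314
  (v19,v23,v20) [+-+] → (-1.10596, -0.2229, -0.3894)–(-1.10596, -0.2229, 0.18452)  len=0.5739
  (v20,v23,v24) [+--] → (-1.10596, -0.2229, 0.18452)–(-1.10596, -0.2229, 0.3894)  len=0.2049
  (v20,v24,v21) [+-+] → (-1.10596, -0.2229, 0.3894)–(-0.76867, -0.2229, 0.853665)  len=0.5739
  (v21,v24,v25) [+--] → (-0.76867, -0.2229, 0.853665)–(-0.648282, -0.2229, 1.0194)  len=0.2048
  (v21,v25,v5) [+-+] → (-0.648282, -0.2229, 1.0194)–(-0.2229, -0.2229, 1.15759)  len=0.4473
  (v22,v0,v26) [-+-] → (-0.2229, -0.2229, -1.15759)–(0, -0.2229, -1.18759)  len=0.2249
  (v25,v29,v5) [--+] → (0, -0.2229, 1.18759)–(-0.2229, -0.2229, 1.15759)  len=0.2249
  (v26,v0,v30) [-+-] → (0, -0.2229, -1.18759)–(0.2229, -0.2229, -1.15759)  len=0.2249
  (v29,v33,v5) [--+] → (0.2229, -0.2229, 1.15759)–(0, -0.2229, 1.18759)  len=0.2249
  (v30,v0,v1) [-++] → (0.2229, -0.2229, -1.15759)–(0.648282, -0.2229, -1.0194)  len=0.4473
  (v30,v1,v31) [-+-] → (0.648282, -0.2229, -1.0194)–(0.76867, -0.2229, -0.853665)  len=0.2048
  (v31,v1,v2) [-++] → (0.76867, -0.2229, -0.853665)–(1.10596, -0.2229, -0.3894)  len=0.5739
  (v31,v2,v32) [-+-] → (1.10596, -0.2229, -0.3894)–(1.10596, -0.2229, -0.18452)  len=0.2049
  (v32,v2,v3) [-++] → (1.10596, -0.2229, -0.18452)–(1.10596, -0.2229, 0.3894)  len=0.5739
  (v32,v3,v33) [-+-] → (1.10596, -0.2229, 0.3894)–(0.911173, -0.2229, 0.657544)  len=0.3314
  (v33,v3,v4) [-++] → (0.911173, -0.2229, 0.657544)–(0.648282, -0.2229, 1.0194)  len=0.4473
  (v33,v4,v5) [-++] → (0.648282, -0.2229, 1.0194)–(0.2229, -0.2229, 1.15759)  len=0.4473

Chained into 1 loop(s):
  loop 1: 20 segments, perimeter = 7.3611
Total perimeter = 7.361


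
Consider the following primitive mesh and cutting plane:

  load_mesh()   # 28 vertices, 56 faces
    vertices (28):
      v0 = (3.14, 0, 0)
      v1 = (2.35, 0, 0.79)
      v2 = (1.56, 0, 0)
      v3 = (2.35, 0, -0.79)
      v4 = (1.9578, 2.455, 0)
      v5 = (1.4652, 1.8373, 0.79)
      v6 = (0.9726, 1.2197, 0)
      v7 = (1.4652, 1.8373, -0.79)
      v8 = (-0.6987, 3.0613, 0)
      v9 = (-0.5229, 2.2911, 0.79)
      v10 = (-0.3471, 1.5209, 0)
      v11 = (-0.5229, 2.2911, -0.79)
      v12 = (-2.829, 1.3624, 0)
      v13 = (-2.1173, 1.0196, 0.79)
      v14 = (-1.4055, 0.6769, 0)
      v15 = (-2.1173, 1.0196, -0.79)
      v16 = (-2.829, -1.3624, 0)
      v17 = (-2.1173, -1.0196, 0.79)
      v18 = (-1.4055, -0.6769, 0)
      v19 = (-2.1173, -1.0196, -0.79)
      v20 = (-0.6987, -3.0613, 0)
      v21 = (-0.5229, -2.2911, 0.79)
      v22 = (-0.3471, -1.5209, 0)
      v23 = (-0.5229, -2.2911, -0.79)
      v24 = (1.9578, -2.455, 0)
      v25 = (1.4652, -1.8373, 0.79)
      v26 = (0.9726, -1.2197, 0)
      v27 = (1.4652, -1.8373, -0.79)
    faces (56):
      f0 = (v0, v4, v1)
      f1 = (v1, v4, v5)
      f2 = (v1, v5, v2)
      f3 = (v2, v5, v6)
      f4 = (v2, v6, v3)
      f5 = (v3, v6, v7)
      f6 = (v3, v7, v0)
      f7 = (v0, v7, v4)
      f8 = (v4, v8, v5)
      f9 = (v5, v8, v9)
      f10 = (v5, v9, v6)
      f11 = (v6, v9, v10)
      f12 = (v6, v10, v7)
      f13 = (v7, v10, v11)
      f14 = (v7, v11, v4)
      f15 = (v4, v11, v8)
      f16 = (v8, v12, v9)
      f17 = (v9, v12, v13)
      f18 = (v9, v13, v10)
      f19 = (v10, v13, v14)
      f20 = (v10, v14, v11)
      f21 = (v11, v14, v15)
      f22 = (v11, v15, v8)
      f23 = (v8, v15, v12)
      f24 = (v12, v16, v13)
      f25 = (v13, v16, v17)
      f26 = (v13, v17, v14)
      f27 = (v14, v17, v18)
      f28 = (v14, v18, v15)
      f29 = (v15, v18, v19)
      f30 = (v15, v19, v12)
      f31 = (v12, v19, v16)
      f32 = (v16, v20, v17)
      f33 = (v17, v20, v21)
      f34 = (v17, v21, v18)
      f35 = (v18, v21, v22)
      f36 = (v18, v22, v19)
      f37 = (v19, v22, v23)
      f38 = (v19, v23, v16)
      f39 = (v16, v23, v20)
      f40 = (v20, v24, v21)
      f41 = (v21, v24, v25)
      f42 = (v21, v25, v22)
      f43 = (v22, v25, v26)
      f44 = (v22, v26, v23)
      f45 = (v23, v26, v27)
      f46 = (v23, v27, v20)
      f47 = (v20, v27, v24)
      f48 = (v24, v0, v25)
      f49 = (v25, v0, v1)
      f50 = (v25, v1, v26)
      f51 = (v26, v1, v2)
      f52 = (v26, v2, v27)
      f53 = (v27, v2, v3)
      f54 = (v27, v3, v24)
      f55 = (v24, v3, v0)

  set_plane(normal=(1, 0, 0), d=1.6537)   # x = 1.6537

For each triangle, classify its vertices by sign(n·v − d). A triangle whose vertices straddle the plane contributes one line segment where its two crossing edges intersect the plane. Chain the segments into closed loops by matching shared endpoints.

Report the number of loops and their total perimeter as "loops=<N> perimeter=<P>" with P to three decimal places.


loops=1 perimeter=11.863

Straddling triangles (18 of 56):
  (v1,v4,v5) [++-] → (1.6537, 2.07367, 0.487696)–(1.6537, 1.44588, 0.79)  len=0.6968
  (v1,v5,v2) [+--] → (1.6537, 1.44588, 0.79)–(1.6537, 0, 0.0937)  len=1.6048
  (v2,v6,v3) [--+] → (1.6537, 0.61658, -0.390641)–(1.6537, 0, -0.0937)  len=0.6844
  (v3,v6,v7) [+--] → (1.6537, 0.61658, -0.390641)–(1.6537, 1.44588, -0.79)  len=0.9204
  (v3,v7,v0) [+-+] → (1.6537, 1.44588, -0.79)–(1.6537, 1.63051, -0.701085)  len=0.2049
  (v0,v7,v4) [+-+] → (1.6537, 1.63051, -0.701085)–(1.6537, 2.07367, -0.487696)  len=0.4919
  (v4,v8,v5) [+--] → (1.6537, 2.52441, 0)–(1.6537, 2.07367, 0.487696)  len=0.6641
  (v7,v11,v4) [--+] → (1.6537, 2.43491, -0.0968432)–(1.6537, 2.07367, -0.487696)  len=0.5322
  (v4,v11,v8) [+--] → (1.6537, 2.43491, -0.0968432)–(1.6537, 2.52441, 0)  len=0.1319
  (v20,v24,v21) [-+-] → (1.6537, -2.52441, 0)–(1.6537, -2.43491, 0.0968432)  len=0.1319
  (v21,v24,v25) [-+-] → (1.6537, -2.43491, 0.0968432)–(1.6537, -2.07367, 0.487696)  len=0.5322
  (v20,v27,v24) [--+] → (1.6537, -2.07367, -0.487696)–(1.6537, -2.52441, 0)  len=0.6641
  (v24,v0,v25) [++-] → (1.6537, -1.63051, 0.701085)–(1.6537, -2.07367, 0.487696)  len=0.4919
  (v25,v0,v1) [-++] → (1.6537, -1.63051, 0.701085)–(1.6537, -1.44588, 0.79)  len=0.2049
  (v25,v1,v26) [-+-] → (1.6537, -1.44588, 0.79)–(1.6537, -0.61658, 0.390641)  len=0.9204
  (v26,v1,v2) [-+-] → (1.6537, -0.61658, 0.390641)–(1.6537, 0, 0.0937)  len=0.6844
  (v27,v2,v3) [--+] → (1.6537, 0, -0.0937)–(1.6537, -1.44588, -0.79)  len=1.6048
  (v27,v3,v24) [-++] → (1.6537, -1.44588, -0.79)–(1.6537, -2.07367, -0.487696)  len=0.6968

Chained into 1 loop(s):
  loop 1: 18 segments, perimeter = 11.8627
Total perimeter = 11.863


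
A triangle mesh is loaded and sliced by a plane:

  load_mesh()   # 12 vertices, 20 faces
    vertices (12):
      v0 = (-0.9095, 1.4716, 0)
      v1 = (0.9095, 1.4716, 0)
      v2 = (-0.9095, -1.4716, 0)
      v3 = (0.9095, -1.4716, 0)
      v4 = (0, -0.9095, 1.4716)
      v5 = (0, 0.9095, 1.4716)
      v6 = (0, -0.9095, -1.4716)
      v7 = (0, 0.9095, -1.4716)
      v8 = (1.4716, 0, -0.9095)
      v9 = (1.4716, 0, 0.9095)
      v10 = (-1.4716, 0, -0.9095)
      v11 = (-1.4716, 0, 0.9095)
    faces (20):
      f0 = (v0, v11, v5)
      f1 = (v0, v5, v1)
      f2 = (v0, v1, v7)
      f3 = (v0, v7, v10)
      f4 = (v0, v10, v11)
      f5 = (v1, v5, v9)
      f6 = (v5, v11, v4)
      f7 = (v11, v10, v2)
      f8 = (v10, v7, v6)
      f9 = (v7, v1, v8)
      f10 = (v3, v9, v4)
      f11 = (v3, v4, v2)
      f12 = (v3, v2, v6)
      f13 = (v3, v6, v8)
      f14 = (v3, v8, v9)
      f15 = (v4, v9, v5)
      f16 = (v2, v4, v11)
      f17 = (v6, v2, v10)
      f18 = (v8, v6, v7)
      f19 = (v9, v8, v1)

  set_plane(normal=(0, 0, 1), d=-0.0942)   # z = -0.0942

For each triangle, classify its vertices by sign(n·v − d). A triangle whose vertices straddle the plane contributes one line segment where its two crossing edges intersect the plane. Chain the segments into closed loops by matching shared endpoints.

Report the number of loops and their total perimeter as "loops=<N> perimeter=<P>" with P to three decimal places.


loops=1 perimeter=9.712

Straddling triangles (10 of 20):
  (v0,v1,v7) [++-] → (0.851281, 1.43562, -0.0942)–(-0.851281, 1.43562, -0.0942)  len=1.7026
  (v0,v7,v10) [+--] → (-0.851281, 1.43562, -0.0942)–(-0.967719, 1.31918, -0.0942)  len=0.1647
  (v0,v10,v11) [+-+] → (-0.967719, 1.31918, -0.0942)–(-1.4716, 0, -0.0942)  len=1.4121
  (v11,v10,v2) [+-+] → (-1.4716, 0, -0.0942)–(-0.967719, -1.31918, -0.0942)  len=1.4121
  (v7,v1,v8) [-+-] → (0.851281, 1.43562, -0.0942)–(0.967719, 1.31918, -0.0942)  len=0.1647
  (v3,v2,v6) [++-] → (-0.851281, -1.43562, -0.0942)–(0.851281, -1.43562, -0.0942)  len=1.7026
  (v3,v6,v8) [+--] → (0.851281, -1.43562, -0.0942)–(0.967719, -1.31918, -0.0942)  len=0.1647
  (v3,v8,v9) [+-+] → (0.967719, -1.31918, -0.0942)–(1.4716, 0, -0.0942)  len=1.4121
  (v6,v2,v10) [-+-] → (-0.851281, -1.43562, -0.0942)–(-0.967719, -1.31918, -0.0942)  len=0.1647
  (v9,v8,v1) [+-+] → (1.4716, 0, -0.0942)–(0.967719, 1.31918, -0.0942)  len=1.4121

Chained into 1 loop(s):
  loop 1: 10 segments, perimeter = 9.7123
Total perimeter = 9.712


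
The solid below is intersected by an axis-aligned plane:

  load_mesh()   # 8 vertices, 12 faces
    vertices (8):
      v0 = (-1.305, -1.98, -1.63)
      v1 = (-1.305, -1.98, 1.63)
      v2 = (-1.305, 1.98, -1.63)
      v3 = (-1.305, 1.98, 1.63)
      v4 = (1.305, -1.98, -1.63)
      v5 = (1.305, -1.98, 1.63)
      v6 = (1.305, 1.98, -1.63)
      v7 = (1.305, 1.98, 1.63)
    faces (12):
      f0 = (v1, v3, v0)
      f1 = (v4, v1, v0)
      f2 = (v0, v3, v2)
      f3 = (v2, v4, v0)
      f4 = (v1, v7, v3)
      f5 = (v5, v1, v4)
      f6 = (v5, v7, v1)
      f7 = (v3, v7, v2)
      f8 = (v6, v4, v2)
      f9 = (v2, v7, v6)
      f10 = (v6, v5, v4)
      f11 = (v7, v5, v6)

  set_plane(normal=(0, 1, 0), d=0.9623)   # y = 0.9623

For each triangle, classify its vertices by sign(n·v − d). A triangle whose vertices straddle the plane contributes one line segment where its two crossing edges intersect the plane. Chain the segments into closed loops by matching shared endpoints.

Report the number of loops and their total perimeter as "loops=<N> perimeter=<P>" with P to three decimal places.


loops=1 perimeter=11.740

Straddling triangles (8 of 12):
  (v1,v3,v0) [-+-] → (-1.305, 0.9623, 1.63)–(-1.305, 0.9623, 0.792196)  len=0.8378
  (v0,v3,v2) [-++] → (-1.305, 0.9623, 0.792196)–(-1.305, 0.9623, -1.63)  len=2.4222
  (v2,v4,v0) [+--] → (-0.634243, 0.9623, -1.63)–(-1.305, 0.9623, -1.63)  len=0.6708
  (v1,v7,v3) [-++] → (0.634243, 0.9623, 1.63)–(-1.305, 0.9623, 1.63)  len=1.9392
  (v5,v7,v1) [-+-] → (1.305, 0.9623, 1.63)–(0.634243, 0.9623, 1.63)  len=0.6708
  (v6,v4,v2) [+-+] → (1.305, 0.9623, -1.63)–(-0.634243, 0.9623, -1.63)  len=1.9392
  (v6,v5,v4) [+--] → (1.305, 0.9623, -0.792196)–(1.305, 0.9623, -1.63)  len=0.8378
  (v7,v5,v6) [+-+] → (1.305, 0.9623, 1.63)–(1.305, 0.9623, -0.792196)  len=2.4222

Chained into 1 loop(s):
  loop 1: 8 segments, perimeter = 11.7400
Total perimeter = 11.740


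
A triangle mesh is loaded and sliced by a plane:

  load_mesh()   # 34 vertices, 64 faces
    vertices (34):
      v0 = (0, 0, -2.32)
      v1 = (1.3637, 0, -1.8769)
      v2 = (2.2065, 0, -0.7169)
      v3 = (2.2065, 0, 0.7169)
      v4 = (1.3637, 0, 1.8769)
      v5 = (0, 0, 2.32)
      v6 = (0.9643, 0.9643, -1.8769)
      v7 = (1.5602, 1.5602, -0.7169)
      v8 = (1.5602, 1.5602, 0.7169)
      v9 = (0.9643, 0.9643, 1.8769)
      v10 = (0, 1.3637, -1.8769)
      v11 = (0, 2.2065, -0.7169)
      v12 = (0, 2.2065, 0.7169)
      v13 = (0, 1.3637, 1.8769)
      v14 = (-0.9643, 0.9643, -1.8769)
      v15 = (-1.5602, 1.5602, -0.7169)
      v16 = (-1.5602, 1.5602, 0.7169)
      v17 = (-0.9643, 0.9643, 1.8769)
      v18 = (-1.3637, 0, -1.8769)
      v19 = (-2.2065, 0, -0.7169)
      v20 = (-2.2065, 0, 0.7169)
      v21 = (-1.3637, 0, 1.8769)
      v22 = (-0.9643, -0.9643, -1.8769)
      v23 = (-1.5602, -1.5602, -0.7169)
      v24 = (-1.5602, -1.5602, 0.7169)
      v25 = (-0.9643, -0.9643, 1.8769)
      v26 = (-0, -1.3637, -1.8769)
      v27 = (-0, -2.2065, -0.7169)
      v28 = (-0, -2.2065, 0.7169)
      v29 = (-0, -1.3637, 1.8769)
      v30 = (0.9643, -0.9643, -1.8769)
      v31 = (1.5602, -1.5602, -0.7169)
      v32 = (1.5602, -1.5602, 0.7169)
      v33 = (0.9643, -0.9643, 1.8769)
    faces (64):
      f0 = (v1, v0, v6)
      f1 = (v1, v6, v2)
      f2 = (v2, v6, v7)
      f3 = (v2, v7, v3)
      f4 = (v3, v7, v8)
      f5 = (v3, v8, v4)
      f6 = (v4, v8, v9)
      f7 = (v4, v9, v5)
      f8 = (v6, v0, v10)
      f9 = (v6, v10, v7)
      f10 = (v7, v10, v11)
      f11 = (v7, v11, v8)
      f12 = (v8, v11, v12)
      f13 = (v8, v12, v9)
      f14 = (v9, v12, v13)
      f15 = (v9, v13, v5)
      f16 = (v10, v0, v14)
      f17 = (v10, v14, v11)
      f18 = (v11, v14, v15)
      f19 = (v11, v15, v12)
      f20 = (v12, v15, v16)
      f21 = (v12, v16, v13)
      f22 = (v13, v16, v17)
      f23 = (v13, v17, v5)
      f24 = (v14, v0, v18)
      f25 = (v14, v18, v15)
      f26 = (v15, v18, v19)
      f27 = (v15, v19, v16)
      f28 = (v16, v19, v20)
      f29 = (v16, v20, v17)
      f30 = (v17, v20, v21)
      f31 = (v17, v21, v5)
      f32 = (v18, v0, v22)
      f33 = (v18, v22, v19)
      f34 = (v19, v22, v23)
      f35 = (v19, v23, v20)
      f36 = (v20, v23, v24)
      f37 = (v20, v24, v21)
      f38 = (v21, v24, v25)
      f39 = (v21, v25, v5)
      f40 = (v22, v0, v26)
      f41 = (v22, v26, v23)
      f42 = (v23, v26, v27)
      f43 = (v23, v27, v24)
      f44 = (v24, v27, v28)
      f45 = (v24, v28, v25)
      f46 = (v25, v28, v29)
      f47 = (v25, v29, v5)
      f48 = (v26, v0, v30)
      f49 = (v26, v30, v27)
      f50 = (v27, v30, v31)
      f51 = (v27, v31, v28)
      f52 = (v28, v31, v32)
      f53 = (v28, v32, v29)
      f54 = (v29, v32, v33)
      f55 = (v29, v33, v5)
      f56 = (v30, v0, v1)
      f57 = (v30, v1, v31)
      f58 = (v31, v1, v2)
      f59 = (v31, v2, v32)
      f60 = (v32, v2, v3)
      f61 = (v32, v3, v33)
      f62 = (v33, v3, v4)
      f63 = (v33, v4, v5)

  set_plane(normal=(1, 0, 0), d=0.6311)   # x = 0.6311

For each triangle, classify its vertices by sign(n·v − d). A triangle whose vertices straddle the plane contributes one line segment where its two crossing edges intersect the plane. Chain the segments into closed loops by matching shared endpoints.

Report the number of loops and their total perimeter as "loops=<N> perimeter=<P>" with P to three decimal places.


loops=1 perimeter=13.132

Straddling triangles (20 of 64):
  (v1,v0,v6) [+-+] → (0.6311, 0, -2.11494)–(0.6311, 0.6311, -2.03001)  len=0.6368
  (v4,v9,v5) [++-] → (0.6311, 0.6311, 2.03001)–(0.6311, 0, 2.11494)  len=0.6368
  (v6,v0,v10) [+--] → (0.6311, 0.6311, -2.03001)–(0.6311, 1.10231, -1.8769)  len=0.4955
  (v6,v10,v7) [+-+] → (0.6311, 1.10231, -1.8769)–(0.6311, 1.44318, -1.40768)  len=0.5800
  (v7,v10,v11) [+--] → (0.6311, 1.44318, -1.40768)–(0.6311, 1.94507, -0.7169)  len=0.8539
  (v7,v11,v8) [+-+] → (0.6311, 1.94507, -0.7169)–(0.6311, 1.94507, -0.136929)  len=0.5800
  (v8,v11,v12) [+--] → (0.6311, 1.94507, -0.136929)–(0.6311, 1.94507, 0.7169)  len=0.8538
  (v8,v12,v9) [+-+] → (0.6311, 1.94507, 0.7169)–(0.6311, 1.39352, 1.47608)  len=0.9384
  (v9,v12,v13) [+--] → (0.6311, 1.39352, 1.47608)–(0.6311, 1.10231, 1.8769)  len=0.4954
  (v9,v13,v5) [+--] → (0.6311, 1.10231, 1.8769)–(0.6311, 0.6311, 2.03001)  len=0.4955
  (v26,v0,v30) [--+] → (0.6311, -0.6311, -2.03001)–(0.6311, -1.10231, -1.8769)  len=0.4955
  (v26,v30,v27) [-+-] → (0.6311, -1.10231, -1.8769)–(0.6311, -1.39352, -1.47608)  len=0.4954
  (v27,v30,v31) [-++] → (0.6311, -1.39352, -1.47608)–(0.6311, -1.94507, -0.7169)  len=0.9384
  (v27,v31,v28) [-+-] → (0.6311, -1.94507, -0.7169)–(0.6311, -1.94507, 0.136929)  len=0.8538
  (v28,v31,v32) [-++] → (0.6311, -1.94507, 0.136929)–(0.6311, -1.94507, 0.7169)  len=0.5800
  (v28,v32,v29) [-+-] → (0.6311, -1.94507, 0.7169)–(0.6311, -1.44318, 1.40768)  len=0.8539
  (v29,v32,v33) [-++] → (0.6311, -1.44318, 1.40768)–(0.6311, -1.10231, 1.8769)  len=0.5800
  (v29,v33,v5) [-+-] → (0.6311, -1.10231, 1.8769)–(0.6311, -0.6311, 2.03001)  len=0.4955
  (v30,v0,v1) [+-+] → (0.6311, -0.6311, -2.03001)–(0.6311, 0, -2.11494)  len=0.6368
  (v33,v4,v5) [++-] → (0.6311, 0, 2.11494)–(0.6311, -0.6311, 2.03001)  len=0.6368

Chained into 1 loop(s):
  loop 1: 20 segments, perimeter = 13.1319
Total perimeter = 13.132


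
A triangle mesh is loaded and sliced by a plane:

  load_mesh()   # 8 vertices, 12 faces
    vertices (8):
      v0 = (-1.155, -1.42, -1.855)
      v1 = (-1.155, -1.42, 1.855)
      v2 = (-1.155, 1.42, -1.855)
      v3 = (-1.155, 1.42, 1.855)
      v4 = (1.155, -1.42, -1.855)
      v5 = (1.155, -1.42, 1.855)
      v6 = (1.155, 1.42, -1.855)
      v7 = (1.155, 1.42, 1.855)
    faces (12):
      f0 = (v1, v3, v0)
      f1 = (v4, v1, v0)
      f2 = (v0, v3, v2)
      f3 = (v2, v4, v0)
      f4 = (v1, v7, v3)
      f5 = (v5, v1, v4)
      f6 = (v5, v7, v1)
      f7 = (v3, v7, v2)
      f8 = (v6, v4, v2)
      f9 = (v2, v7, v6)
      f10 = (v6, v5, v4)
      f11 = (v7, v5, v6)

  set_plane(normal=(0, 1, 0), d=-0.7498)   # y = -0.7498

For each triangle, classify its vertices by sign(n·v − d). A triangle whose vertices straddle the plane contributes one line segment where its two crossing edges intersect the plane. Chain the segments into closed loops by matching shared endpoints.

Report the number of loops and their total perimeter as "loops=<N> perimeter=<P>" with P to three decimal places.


loops=1 perimeter=12.040

Straddling triangles (8 of 12):
  (v1,v3,v0) [-+-] → (-1.155, -0.7498, 1.855)–(-1.155, -0.7498, -0.979492)  len=2.8345
  (v0,v3,v2) [-++] → (-1.155, -0.7498, -0.979492)–(-1.155, -0.7498, -1.855)  len=0.8755
  (v2,v4,v0) [+--] → (0.609873, -0.7498, -1.855)–(-1.155, -0.7498, -1.855)  len=1.7649
  (v1,v7,v3) [-++] → (-0.609873, -0.7498, 1.855)–(-1.155, -0.7498, 1.855)  len=0.5451
  (v5,v7,v1) [-+-] → (1.155, -0.7498, 1.855)–(-0.609873, -0.7498, 1.855)  len=1.7649
  (v6,v4,v2) [+-+] → (1.155, -0.7498, -1.855)–(0.609873, -0.7498, -1.855)  len=0.5451
  (v6,v5,v4) [+--] → (1.155, -0.7498, 0.979492)–(1.155, -0.7498, -1.855)  len=2.8345
  (v7,v5,v6) [+-+] → (1.155, -0.7498, 1.855)–(1.155, -0.7498, 0.979492)  len=0.8755

Chained into 1 loop(s):
  loop 1: 8 segments, perimeter = 12.0400
Total perimeter = 12.040


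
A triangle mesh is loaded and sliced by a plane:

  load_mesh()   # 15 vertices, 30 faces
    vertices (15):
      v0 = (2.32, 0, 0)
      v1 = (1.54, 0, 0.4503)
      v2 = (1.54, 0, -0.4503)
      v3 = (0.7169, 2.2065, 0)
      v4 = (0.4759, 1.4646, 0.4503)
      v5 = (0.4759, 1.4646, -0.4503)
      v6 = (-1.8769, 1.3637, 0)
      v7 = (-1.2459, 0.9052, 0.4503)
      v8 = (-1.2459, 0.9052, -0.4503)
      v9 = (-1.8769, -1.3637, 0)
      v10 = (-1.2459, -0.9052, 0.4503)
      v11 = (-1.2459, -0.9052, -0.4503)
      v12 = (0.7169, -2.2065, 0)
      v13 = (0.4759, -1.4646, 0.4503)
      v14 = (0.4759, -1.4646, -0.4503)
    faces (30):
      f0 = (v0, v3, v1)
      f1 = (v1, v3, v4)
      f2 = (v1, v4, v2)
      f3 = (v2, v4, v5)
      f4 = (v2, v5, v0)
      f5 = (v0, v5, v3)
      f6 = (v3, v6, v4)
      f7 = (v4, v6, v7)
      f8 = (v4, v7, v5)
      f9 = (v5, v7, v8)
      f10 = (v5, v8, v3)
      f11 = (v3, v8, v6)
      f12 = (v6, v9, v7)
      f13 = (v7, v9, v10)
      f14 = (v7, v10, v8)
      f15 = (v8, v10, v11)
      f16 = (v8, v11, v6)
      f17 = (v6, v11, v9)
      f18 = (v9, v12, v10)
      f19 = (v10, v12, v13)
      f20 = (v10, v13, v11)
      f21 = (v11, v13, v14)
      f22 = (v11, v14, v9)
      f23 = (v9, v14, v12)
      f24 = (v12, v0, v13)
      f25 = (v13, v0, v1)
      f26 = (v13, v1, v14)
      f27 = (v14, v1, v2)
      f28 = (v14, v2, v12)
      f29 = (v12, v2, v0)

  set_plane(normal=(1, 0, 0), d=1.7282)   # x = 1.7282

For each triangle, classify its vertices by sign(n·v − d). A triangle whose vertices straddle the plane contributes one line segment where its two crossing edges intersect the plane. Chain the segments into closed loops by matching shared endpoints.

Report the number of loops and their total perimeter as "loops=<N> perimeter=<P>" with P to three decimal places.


Straddling triangles (6 of 30):
  (v0,v3,v1) [+--] → (1.7282, 0.814551, 0)–(1.7282, 0, 0.341651)  len=0.8833
  (v2,v5,v0) [--+] → (1.7282, 0.470013, -0.144508)–(1.7282, 0, -0.341651)  len=0.5097
  (v0,v5,v3) [+--] → (1.7282, 0.470013, -0.144508)–(1.7282, 0.814551, 0)  len=0.3736
  (v12,v0,v13) [-+-] → (1.7282, -0.814551, 0)–(1.7282, -0.470013, 0.144508)  len=0.3736
  (v13,v0,v1) [-+-] → (1.7282, -0.470013, 0.144508)–(1.7282, 0, 0.341651)  len=0.5097
  (v12,v2,v0) [--+] → (1.7282, 0, -0.341651)–(1.7282, -0.814551, 0)  len=0.8833

Chained into 1 loop(s):
  loop 1: 6 segments, perimeter = 3.5332
Total perimeter = 3.533

loops=1 perimeter=3.533


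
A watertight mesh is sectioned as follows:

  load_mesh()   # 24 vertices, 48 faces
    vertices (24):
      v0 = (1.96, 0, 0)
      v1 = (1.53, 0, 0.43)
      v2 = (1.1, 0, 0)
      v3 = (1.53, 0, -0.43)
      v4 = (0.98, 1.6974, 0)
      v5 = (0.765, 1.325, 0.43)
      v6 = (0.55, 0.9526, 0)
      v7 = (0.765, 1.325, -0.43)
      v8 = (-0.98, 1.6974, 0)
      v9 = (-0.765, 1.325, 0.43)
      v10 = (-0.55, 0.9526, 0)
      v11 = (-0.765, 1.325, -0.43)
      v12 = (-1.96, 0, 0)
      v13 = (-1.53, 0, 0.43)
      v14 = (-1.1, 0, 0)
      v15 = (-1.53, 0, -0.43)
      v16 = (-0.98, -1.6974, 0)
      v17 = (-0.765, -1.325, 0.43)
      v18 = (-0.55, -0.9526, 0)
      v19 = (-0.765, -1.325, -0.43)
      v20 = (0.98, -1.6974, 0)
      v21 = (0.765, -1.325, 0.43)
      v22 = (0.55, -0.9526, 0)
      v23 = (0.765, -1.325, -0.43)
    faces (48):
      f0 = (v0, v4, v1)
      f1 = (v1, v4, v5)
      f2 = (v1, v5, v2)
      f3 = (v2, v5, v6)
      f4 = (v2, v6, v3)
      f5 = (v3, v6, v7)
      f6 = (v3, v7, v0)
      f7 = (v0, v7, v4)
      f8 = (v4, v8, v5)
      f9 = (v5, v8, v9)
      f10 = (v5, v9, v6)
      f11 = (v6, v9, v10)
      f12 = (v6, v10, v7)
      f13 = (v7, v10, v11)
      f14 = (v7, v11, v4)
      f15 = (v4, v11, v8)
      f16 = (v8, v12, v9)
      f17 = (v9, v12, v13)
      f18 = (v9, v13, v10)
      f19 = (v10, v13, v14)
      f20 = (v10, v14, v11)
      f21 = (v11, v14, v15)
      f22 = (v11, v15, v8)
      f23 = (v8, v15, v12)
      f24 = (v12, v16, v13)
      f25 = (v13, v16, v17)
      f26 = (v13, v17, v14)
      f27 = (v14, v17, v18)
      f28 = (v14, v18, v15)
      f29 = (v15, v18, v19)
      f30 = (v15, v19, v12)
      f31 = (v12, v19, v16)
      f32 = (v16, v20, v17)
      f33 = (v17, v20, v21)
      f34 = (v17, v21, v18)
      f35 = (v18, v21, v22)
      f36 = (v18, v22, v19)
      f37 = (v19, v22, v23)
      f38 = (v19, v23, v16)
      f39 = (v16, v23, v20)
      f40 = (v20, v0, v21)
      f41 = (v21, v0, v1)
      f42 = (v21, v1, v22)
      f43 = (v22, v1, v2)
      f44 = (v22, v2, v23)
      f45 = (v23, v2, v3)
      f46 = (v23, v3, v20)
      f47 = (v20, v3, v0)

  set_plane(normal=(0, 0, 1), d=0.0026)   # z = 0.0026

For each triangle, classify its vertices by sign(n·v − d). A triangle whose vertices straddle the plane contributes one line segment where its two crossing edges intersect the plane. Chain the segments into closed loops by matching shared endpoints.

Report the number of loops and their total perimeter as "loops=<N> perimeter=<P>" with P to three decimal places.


Straddling triangles (24 of 48):
  (v0,v4,v1) [--+] → (0.983326, 1.68714, 0.0026)–(1.9574, 0, 0.0026)  len=1.9481
  (v1,v4,v5) [+-+] → (0.983326, 1.68714, 0.0026)–(0.9787, 1.69515, 0.0026)  len=0.0093
  (v1,v5,v2) [++-] → (1.09797, 0.00801163, 0.0026)–(1.1026, 0, 0.0026)  len=0.0093
  (v2,v5,v6) [-+-] → (1.09797, 0.00801163, 0.0026)–(0.5513, 0.954852, 0.0026)  len=1.0933
  (v4,v8,v5) [--+] → (-0.969449, 1.69515, 0.0026)–(0.9787, 1.69515, 0.0026)  len=1.9481
  (v5,v8,v9) [+-+] → (-0.969449, 1.69515, 0.0026)–(-0.9787, 1.69515, 0.0026)  len=0.0093
  (v5,v9,v6) [++-] → (0.542049, 0.954852, 0.0026)–(0.5513, 0.954852, 0.0026)  len=0.0093
  (v6,v9,v10) [-+-] → (0.542049, 0.954852, 0.0026)–(-0.5513, 0.954852, 0.0026)  len=1.0933
  (v8,v12,v9) [--+] → (-1.95277, 0.00801163, 0.0026)–(-0.9787, 1.69515, 0.0026)  len=1.9481
  (v9,v12,v13) [+-+] → (-1.95277, 0.00801163, 0.0026)–(-1.9574, 0, 0.0026)  len=0.0093
  (v9,v13,v10) [++-] → (-0.555926, 0.94684, 0.0026)–(-0.5513, 0.954852, 0.0026)  len=0.0093
  (v10,v13,v14) [-+-] → (-0.555926, 0.94684, 0.0026)–(-1.1026, 0, 0.0026)  len=1.0933
  (v12,v16,v13) [--+] → (-0.983326, -1.68714, 0.0026)–(-1.9574, 0, 0.0026)  len=1.9481
  (v13,v16,v17) [+-+] → (-0.983326, -1.68714, 0.0026)–(-0.9787, -1.69515, 0.0026)  len=0.0093
  (v13,v17,v14) [++-] → (-1.09797, -0.00801163, 0.0026)–(-1.1026, 0, 0.0026)  len=0.0093
  (v14,v17,v18) [-+-] → (-1.09797, -0.00801163, 0.0026)–(-0.5513, -0.954852, 0.0026)  len=1.0933
  (v16,v20,v17) [--+] → (0.969449, -1.69515, 0.0026)–(-0.9787, -1.69515, 0.0026)  len=1.9481
  (v17,v20,v21) [+-+] → (0.969449, -1.69515, 0.0026)–(0.9787, -1.69515, 0.0026)  len=0.0093
  (v17,v21,v18) [++-] → (-0.542049, -0.954852, 0.0026)–(-0.5513, -0.954852, 0.0026)  len=0.0093
  (v18,v21,v22) [-+-] → (-0.542049, -0.954852, 0.0026)–(0.5513, -0.954852, 0.0026)  len=1.0933
  (v20,v0,v21) [--+] → (1.95277, -0.00801163, 0.0026)–(0.9787, -1.69515, 0.0026)  len=1.9481
  (v21,v0,v1) [+-+] → (1.95277, -0.00801163, 0.0026)–(1.9574, 0, 0.0026)  len=0.0093
  (v21,v1,v22) [++-] → (0.555926, -0.94684, 0.0026)–(0.5513, -0.954852, 0.0026)  len=0.0093
  (v22,v1,v2) [-+-] → (0.555926, -0.94684, 0.0026)–(1.1026, 0, 0.0026)  len=1.0933

Chained into 2 loop(s):
  loop 1: 12 segments, perimeter = 11.7444
  loop 2: 12 segments, perimeter = 6.6155
Total perimeter = 18.360

loops=2 perimeter=18.360


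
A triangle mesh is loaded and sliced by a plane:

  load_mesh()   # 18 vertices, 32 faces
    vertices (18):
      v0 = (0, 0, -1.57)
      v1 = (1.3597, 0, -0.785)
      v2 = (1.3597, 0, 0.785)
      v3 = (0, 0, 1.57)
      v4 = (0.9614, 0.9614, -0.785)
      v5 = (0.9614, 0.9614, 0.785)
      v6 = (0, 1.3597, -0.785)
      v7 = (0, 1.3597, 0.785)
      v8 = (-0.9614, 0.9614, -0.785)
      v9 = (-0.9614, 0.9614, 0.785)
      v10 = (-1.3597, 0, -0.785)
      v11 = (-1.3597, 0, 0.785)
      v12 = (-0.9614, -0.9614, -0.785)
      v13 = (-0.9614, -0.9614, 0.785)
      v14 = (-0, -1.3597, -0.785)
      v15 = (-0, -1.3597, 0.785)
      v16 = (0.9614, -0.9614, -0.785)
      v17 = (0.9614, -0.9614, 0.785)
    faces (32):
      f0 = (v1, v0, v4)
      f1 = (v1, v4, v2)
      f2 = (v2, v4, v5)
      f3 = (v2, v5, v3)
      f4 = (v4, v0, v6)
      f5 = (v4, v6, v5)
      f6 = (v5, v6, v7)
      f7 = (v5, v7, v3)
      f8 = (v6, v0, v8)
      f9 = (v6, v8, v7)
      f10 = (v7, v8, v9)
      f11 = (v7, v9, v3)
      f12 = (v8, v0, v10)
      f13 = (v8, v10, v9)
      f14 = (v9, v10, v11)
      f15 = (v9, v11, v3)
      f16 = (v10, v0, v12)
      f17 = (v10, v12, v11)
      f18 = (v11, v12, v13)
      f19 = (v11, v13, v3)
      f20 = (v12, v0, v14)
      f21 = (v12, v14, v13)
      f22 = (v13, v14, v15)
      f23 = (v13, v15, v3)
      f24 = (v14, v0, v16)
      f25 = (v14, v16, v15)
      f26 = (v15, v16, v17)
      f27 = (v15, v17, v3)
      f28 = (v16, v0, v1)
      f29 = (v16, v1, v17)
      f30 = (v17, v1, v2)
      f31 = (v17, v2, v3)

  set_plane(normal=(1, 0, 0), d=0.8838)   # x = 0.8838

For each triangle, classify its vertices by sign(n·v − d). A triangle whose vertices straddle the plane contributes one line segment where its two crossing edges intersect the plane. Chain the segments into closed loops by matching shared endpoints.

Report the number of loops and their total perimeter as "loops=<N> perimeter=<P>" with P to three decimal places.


Straddling triangles (12 of 32):
  (v1,v0,v4) [+-+] → (0.8838, 0, -1.05975)–(0.8838, 0.8838, -0.848362)  len=0.9087
  (v2,v5,v3) [++-] → (0.8838, 0.8838, 0.848362)–(0.8838, 0, 1.05975)  len=0.9087
  (v4,v0,v6) [+--] → (0.8838, 0.8838, -0.848362)–(0.8838, 0.993549, -0.785)  len=0.1267
  (v4,v6,v5) [+-+] → (0.8838, 0.993549, -0.785)–(0.8838, 0.993549, 0.658276)  len=1.4433
  (v5,v6,v7) [+--] → (0.8838, 0.993549, 0.658276)–(0.8838, 0.993549, 0.785)  len=0.1267
  (v5,v7,v3) [+--] → (0.8838, 0.993549, 0.785)–(0.8838, 0.8838, 0.848362)  len=0.1267
  (v14,v0,v16) [--+] → (0.8838, -0.8838, -0.848362)–(0.8838, -0.993549, -0.785)  len=0.1267
  (v14,v16,v15) [-+-] → (0.8838, -0.993549, -0.785)–(0.8838, -0.993549, -0.658276)  len=0.1267
  (v15,v16,v17) [-++] → (0.8838, -0.993549, -0.658276)–(0.8838, -0.993549, 0.785)  len=1.4433
  (v15,v17,v3) [-+-] → (0.8838, -0.993549, 0.785)–(0.8838, -0.8838, 0.848362)  len=0.1267
  (v16,v0,v1) [+-+] → (0.8838, -0.8838, -0.848362)–(0.8838, 0, -1.05975)  len=0.9087
  (v17,v2,v3) [++-] → (0.8838, 0, 1.05975)–(0.8838, -0.8838, 0.848362)  len=0.9087

Chained into 1 loop(s):
  loop 1: 12 segments, perimeter = 7.2818
Total perimeter = 7.282

loops=1 perimeter=7.282


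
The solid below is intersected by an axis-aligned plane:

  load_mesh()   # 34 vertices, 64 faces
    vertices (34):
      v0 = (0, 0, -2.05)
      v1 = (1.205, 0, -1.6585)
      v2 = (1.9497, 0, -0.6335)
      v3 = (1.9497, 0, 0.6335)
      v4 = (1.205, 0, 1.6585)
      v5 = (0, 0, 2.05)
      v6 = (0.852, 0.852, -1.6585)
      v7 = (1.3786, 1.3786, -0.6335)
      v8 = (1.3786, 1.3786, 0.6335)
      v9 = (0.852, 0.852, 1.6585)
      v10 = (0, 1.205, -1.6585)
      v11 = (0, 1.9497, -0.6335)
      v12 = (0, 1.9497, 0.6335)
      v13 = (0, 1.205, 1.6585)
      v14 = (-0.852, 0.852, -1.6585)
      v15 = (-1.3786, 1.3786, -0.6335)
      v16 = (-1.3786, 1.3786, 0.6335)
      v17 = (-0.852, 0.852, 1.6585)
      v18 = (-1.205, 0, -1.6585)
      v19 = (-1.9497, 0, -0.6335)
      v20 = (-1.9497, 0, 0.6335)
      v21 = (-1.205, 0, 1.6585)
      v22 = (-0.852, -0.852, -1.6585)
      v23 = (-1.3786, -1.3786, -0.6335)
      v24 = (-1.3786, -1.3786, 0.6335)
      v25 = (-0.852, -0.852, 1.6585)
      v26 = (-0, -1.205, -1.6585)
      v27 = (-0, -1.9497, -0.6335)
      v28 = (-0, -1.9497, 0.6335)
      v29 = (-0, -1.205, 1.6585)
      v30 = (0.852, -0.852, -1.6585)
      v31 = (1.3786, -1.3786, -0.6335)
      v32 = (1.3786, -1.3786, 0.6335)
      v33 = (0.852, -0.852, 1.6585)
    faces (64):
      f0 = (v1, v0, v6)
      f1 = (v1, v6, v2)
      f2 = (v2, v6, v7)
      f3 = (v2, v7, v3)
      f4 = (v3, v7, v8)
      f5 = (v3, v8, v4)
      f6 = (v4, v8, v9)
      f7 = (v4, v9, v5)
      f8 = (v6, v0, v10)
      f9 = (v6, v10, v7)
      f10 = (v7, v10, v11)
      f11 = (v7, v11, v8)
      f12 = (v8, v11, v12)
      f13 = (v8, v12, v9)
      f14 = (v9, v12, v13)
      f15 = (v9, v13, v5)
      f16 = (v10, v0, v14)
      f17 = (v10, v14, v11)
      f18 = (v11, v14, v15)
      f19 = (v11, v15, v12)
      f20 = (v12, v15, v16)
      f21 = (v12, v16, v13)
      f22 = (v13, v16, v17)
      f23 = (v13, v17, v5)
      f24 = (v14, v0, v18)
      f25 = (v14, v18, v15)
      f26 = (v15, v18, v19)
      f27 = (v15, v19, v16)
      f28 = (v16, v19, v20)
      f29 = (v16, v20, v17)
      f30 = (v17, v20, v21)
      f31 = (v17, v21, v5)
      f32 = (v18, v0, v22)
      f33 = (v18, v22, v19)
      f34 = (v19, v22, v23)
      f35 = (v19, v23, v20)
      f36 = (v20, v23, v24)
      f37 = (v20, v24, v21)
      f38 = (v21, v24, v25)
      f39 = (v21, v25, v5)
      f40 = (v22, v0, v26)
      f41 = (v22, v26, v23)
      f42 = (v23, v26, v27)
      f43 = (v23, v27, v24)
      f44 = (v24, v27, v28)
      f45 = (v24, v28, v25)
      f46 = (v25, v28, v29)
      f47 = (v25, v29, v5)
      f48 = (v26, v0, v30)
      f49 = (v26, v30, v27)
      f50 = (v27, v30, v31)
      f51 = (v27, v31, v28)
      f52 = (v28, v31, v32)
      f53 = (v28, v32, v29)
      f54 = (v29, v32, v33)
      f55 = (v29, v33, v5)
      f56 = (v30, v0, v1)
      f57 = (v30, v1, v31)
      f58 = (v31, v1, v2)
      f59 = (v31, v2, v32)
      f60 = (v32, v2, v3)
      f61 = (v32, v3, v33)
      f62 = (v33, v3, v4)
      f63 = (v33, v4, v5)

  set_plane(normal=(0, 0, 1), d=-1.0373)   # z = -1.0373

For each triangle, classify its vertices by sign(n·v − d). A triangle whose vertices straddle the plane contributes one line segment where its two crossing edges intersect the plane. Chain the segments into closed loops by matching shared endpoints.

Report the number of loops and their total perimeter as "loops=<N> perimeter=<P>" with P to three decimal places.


loops=1 perimeter=10.141

Straddling triangles (16 of 64):
  (v1,v6,v2) [--+] → (1.51726, 0.335646, -1.0373)–(1.65632, 0, -1.0373)  len=0.3633
  (v2,v6,v7) [+-+] → (1.51726, 0.335646, -1.0373)–(1.17115, 1.17115, -1.0373)  len=0.9044
  (v6,v10,v7) [--+] → (0.835499, 1.31021, -1.0373)–(1.17115, 1.17115, -1.0373)  len=0.3633
  (v7,v10,v11) [+-+] → (0.835499, 1.31021, -1.0373)–(0, 1.65632, -1.0373)  len=0.9044
  (v10,v14,v11) [--+] → (-0.335646, 1.51726, -1.0373)–(0, 1.65632, -1.0373)  len=0.3633
  (v11,v14,v15) [+-+] → (-0.335646, 1.51726, -1.0373)–(-1.17115, 1.17115, -1.0373)  len=0.9044
  (v14,v18,v15) [--+] → (-1.31021, 0.835499, -1.0373)–(-1.17115, 1.17115, -1.0373)  len=0.3633
  (v15,v18,v19) [+-+] → (-1.31021, 0.835499, -1.0373)–(-1.65632, 0, -1.0373)  len=0.9044
  (v18,v22,v19) [--+] → (-1.51726, -0.335646, -1.0373)–(-1.65632, 0, -1.0373)  len=0.3633
  (v19,v22,v23) [+-+] → (-1.51726, -0.335646, -1.0373)–(-1.17115, -1.17115, -1.0373)  len=0.9044
  (v22,v26,v23) [--+] → (-0.835499, -1.31021, -1.0373)–(-1.17115, -1.17115, -1.0373)  len=0.3633
  (v23,v26,v27) [+-+] → (-0.835499, -1.31021, -1.0373)–(0, -1.65632, -1.0373)  len=0.9044
  (v26,v30,v27) [--+] → (0.335646, -1.51726, -1.0373)–(0, -1.65632, -1.0373)  len=0.3633
  (v27,v30,v31) [+-+] → (0.335646, -1.51726, -1.0373)–(1.17115, -1.17115, -1.0373)  len=0.9044
  (v30,v1,v31) [--+] → (1.31021, -0.835499, -1.0373)–(1.17115, -1.17115, -1.0373)  len=0.3633
  (v31,v1,v2) [+-+] → (1.31021, -0.835499, -1.0373)–(1.65632, 0, -1.0373)  len=0.9044

Chained into 1 loop(s):
  loop 1: 16 segments, perimeter = 10.1413
Total perimeter = 10.141


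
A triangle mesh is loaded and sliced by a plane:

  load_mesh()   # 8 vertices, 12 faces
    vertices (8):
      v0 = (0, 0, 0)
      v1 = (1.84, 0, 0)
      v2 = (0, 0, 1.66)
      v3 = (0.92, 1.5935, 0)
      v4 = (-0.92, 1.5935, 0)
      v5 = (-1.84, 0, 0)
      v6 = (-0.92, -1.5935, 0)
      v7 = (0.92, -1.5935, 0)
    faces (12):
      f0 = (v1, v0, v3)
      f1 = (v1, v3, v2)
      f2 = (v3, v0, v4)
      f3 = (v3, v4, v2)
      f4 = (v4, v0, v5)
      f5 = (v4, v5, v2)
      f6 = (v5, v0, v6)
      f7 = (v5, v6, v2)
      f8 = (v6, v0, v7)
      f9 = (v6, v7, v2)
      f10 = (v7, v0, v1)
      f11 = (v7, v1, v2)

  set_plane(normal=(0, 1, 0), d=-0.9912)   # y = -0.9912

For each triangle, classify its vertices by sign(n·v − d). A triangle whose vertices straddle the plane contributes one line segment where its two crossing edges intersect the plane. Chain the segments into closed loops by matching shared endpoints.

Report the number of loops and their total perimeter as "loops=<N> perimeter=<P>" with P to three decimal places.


Straddling triangles (6 of 12):
  (v5,v0,v6) [++-] → (-0.572265, -0.9912, 0)–(-1.26774, -0.9912, 0)  len=0.6955
  (v5,v6,v2) [+-+] → (-1.26774, -0.9912, 0)–(-0.572265, -0.9912, 0.627435)  len=0.9367
  (v6,v0,v7) [-+-] → (-0.572265, -0.9912, 0)–(0.572265, -0.9912, 0)  len=1.1445
  (v6,v7,v2) [--+] → (0.572265, -0.9912, 0.627435)–(-0.572265, -0.9912, 0.627435)  len=1.1445
  (v7,v0,v1) [-++] → (0.572265, -0.9912, 0)–(1.26774, -0.9912, 0)  len=0.6955
  (v7,v1,v2) [-++] → (1.26774, -0.9912, 0)–(0.572265, -0.9912, 0.627435)  len=0.9367

Chained into 1 loop(s):
  loop 1: 6 segments, perimeter = 5.5533
Total perimeter = 5.553

loops=1 perimeter=5.553


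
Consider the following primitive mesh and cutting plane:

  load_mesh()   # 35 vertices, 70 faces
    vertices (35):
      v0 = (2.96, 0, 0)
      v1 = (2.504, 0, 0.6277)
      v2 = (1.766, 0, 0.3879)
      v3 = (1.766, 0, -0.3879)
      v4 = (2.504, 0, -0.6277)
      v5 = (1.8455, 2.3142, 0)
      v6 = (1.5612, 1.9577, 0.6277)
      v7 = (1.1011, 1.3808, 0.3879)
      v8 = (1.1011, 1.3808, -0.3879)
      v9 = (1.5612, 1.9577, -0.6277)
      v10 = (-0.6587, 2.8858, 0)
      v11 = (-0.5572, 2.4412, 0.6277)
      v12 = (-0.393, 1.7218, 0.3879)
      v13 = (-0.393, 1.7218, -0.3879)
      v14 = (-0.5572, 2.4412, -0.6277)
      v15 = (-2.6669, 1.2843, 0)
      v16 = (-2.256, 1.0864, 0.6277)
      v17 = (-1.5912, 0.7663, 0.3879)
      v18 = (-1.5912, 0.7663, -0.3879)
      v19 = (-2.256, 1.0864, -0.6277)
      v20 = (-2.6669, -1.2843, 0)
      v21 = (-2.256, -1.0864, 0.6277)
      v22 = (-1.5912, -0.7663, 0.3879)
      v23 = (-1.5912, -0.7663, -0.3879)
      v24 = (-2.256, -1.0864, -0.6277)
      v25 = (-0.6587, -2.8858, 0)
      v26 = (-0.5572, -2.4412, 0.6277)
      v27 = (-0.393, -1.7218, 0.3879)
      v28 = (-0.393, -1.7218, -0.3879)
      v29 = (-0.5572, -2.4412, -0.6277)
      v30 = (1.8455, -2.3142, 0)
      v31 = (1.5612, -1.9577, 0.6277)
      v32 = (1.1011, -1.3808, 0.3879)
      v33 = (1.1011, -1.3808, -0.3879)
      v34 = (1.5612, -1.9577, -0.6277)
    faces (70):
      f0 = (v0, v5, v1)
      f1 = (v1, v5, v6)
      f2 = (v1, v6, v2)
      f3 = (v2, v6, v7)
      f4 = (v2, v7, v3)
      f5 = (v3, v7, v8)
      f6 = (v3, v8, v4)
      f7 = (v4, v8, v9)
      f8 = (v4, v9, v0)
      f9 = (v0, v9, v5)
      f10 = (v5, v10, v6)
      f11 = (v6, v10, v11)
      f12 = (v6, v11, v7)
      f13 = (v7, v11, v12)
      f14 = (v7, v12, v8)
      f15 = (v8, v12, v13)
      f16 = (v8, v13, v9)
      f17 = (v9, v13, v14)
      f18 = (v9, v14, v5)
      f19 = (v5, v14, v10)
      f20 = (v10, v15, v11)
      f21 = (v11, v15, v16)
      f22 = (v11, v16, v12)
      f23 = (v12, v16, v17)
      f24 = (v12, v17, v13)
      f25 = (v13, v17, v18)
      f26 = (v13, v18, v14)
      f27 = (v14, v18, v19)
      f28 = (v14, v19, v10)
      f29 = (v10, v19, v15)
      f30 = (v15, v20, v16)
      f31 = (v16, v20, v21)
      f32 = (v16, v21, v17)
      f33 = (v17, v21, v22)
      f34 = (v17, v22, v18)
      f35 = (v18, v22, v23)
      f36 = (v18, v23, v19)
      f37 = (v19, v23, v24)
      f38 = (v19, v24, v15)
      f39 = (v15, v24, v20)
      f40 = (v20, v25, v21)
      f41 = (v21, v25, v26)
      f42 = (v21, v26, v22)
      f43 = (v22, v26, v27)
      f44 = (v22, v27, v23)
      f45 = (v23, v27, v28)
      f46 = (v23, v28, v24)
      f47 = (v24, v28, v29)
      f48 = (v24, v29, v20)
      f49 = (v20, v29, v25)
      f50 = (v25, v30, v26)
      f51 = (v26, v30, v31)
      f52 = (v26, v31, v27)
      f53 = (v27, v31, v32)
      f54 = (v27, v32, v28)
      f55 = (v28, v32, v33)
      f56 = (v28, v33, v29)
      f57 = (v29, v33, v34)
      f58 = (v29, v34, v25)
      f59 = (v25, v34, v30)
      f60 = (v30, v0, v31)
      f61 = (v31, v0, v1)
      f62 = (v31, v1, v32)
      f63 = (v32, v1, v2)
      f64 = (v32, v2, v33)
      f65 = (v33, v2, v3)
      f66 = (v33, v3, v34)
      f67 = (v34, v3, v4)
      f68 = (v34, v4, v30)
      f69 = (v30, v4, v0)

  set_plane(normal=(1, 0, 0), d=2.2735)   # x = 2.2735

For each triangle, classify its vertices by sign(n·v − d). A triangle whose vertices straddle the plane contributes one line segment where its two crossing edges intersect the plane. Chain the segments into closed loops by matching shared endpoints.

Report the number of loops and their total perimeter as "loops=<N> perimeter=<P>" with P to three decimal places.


Straddling triangles (14 of 70):
  (v0,v5,v1) [+-+] → (2.2735, 1.42548, 0)–(2.2735, 0.810058, 0.407981)  len=0.7384
  (v1,v5,v6) [+--] → (2.2735, 0.810058, 0.407981)–(2.2735, 0.478627, 0.6277)  len=0.3976
  (v1,v6,v2) [+--] → (2.2735, 0.478627, 0.6277)–(2.2735, 0, 0.552803)  len=0.4845
  (v3,v8,v4) [--+] → (2.2735, 0.226869, -0.5883)–(2.2735, 0, -0.552803)  len=0.2296
  (v4,v8,v9) [+--] → (2.2735, 0.226869, -0.5883)–(2.2735, 0.478627, -0.6277)  len=0.2548
  (v4,v9,v0) [+-+] → (2.2735, 0.478627, -0.6277)–(2.2735, 0.960796, -0.308061)  len=0.5785
  (v0,v9,v5) [+--] → (2.2735, 0.960796, -0.308061)–(2.2735, 1.42548, 0)  len=0.5575
  (v30,v0,v31) [-+-] → (2.2735, -1.42548, 0)–(2.2735, -0.960796, 0.308061)  len=0.5575
  (v31,v0,v1) [-++] → (2.2735, -0.960796, 0.308061)–(2.2735, -0.478627, 0.6277)  len=0.5785
  (v31,v1,v32) [-+-] → (2.2735, -0.478627, 0.6277)–(2.2735, -0.226869, 0.5883)  len=0.2548
  (v32,v1,v2) [-+-] → (2.2735, -0.226869, 0.5883)–(2.2735, 0, 0.552803)  len=0.2296
  (v34,v3,v4) [--+] → (2.2735, 0, -0.552803)–(2.2735, -0.478627, -0.6277)  len=0.4845
  (v34,v4,v30) [-+-] → (2.2735, -0.478627, -0.6277)–(2.2735, -0.810058, -0.407981)  len=0.3976
  (v30,v4,v0) [-++] → (2.2735, -0.810058, -0.407981)–(2.2735, -1.42548, 0)  len=0.7384

Chained into 1 loop(s):
  loop 1: 14 segments, perimeter = 6.4819
Total perimeter = 6.482

loops=1 perimeter=6.482
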